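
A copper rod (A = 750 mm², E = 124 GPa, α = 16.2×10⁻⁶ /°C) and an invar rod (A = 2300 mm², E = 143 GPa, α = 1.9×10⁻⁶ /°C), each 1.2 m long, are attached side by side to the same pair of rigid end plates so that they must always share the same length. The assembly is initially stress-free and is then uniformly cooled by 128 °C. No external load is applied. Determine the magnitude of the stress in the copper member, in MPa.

The copper has the larger α, so on cooling it would change length more than the invar if both were free. The rigid plates force a common final length, so the copper is put into tension and the invar into compression, with equal and opposite forces P (no external load).
Setting the final lengths equal and cancelling L: (α₁ − α₂)ΔT = P/(A₁E₁) + P/(A₂E₂).
|α₁ − α₂|·ΔT = 14.3×10⁻⁶ × 128 = 0.00183.
1/(A₁E₁) + 1/(A₂E₂) = 1/(750×124×10³) + 1/(2300×143×10³) = 1.379×10⁻⁸ N⁻¹.
P = 0.00183 / 1.379×10⁻⁸ = 132700 N = 132.7 kN.
σ_{copper} = P/A₁ = 132700/750 = 176.9 MPa, tensile.

σ ≈ 177 MPa (tensile)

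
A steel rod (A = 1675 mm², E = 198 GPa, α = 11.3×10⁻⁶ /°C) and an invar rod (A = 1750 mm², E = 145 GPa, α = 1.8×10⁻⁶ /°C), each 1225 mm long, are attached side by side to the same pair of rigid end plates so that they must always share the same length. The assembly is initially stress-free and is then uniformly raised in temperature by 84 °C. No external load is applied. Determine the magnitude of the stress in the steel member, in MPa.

Equilibrium of a rigid end plate with no external load gives equal and opposite internal forces ±P in the two members. Since α_{steel} > α_{invar}, heating drives the steel into compression and the invar into tension.
Setting the final lengths equal and cancelling L: (α₁ − α₂)ΔT = P/(A₁E₁) + P/(A₂E₂).
|α₁ − α₂|·ΔT = 9.5×10⁻⁶ × 84 = 0.000798.
1/(A₁E₁) + 1/(A₂E₂) = 1/(1675×198×10³) + 1/(1750×145×10³) = 6.956×10⁻⁹ N⁻¹.
P = 0.000798 / 6.956×10⁻⁹ = 114700 N = 114.7 kN.
σ_{steel} = P/A₁ = 114700/1675 = 68.49 MPa, compressive.

σ ≈ 68.5 MPa (compressive)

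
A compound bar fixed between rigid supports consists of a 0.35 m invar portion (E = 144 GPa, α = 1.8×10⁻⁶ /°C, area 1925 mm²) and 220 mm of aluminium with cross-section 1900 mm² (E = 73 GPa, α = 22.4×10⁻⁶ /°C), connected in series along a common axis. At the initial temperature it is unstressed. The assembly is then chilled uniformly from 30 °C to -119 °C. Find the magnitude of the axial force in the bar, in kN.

If the supports were absent, the total length change would be Σ αᵢΔT Lᵢ = 1.8×10⁻⁶×149×350 + 22.4×10⁻⁶×149×220 = 0.8281 mm.
Since the ends are fixed, an axial force P builds up, equal in every segment, with P · Σ Lᵢ/(AᵢEᵢ) = δ_free.
Σ Lᵢ/(AᵢEᵢ) = 350/(1925×144×10³) + 220/(1900×73×10³) = 2.849×10⁻⁶ mm/N.
So P = 0.8281 / 2.849×10⁻⁶ = 290.7 kN, tensile.

P ≈ 291 kN (tensile)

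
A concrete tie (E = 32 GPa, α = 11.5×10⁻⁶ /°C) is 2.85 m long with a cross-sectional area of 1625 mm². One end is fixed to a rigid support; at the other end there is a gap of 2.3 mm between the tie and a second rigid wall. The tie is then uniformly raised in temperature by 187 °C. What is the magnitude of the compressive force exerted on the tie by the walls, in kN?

P ≈ 69.9 kN

Unrestrained expansion: δ_free = αΔT L = 11.5×10⁻⁶ × 187 × 2850 = 6.129 mm.
After closing the 2.3 mm clearance, 6.129 − 2.3 = 3.829 mm of expansion remains to be suppressed by the wall.
So σ = E(δ_free − g)/L = 32×10³ × 3.829/2850 = 42.99 MPa.
Force on the wall = σA = 42.99 × 1625 mm² = 69.86 kN.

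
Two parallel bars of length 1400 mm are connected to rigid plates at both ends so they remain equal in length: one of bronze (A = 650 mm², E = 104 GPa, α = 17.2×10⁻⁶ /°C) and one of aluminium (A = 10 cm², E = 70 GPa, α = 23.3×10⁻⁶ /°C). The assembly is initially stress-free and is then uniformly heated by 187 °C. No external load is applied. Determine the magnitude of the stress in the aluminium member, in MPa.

The aluminium has the larger α, so on heating it would change length more than the bronze if both were free. The rigid plates force a common final length, so the aluminium is put into compression and the bronze into tension, with equal and opposite forces P (no external load).
Compatibility of the two members (thermal + elastic change equal): (α₁ − α₂)ΔT = P·[1/(A₁E₁) + 1/(A₂E₂)].
|α₁ − α₂|·ΔT = 6.1×10⁻⁶ × 187 = 0.001141.
1/(A₁E₁) + 1/(A₂E₂) = 1/(650×104×10³) + 1/(1000×70×10³) = 2.908×10⁻⁸ N⁻¹.
P = 0.001141 / 2.908×10⁻⁸ = 39230 N = 39.23 kN.
σ_{aluminium} = P/A₂ = 39230/1000 = 39.23 MPa, compressive.

σ ≈ 39.2 MPa (compressive)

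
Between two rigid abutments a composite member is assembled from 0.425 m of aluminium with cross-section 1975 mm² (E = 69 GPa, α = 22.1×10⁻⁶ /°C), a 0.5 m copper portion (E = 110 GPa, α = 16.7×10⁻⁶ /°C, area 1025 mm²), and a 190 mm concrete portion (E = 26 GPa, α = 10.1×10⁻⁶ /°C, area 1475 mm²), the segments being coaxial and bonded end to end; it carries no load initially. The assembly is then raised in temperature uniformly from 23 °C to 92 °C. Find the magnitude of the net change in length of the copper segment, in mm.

|ΔL| ≈ 0.0952 mm

With the walls removed the bar would change length by δ_free = Σ αᵢΔT Lᵢ = 22.1×10⁻⁶×69×425 + 16.7×10⁻⁶×69×500 + 10.1×10⁻⁶×69×190 = 1.357 mm.
The walls prevent any net length change, so an axial force P (same in every segment) develops. Compatibility: P · Σ Lᵢ/(AᵢEᵢ) = δ_free.
Σ Lᵢ/(AᵢEᵢ) = 425/(1975×69×10³) + 500/(1025×110×10³) + 190/(1475×26×10³) = 1.251×10⁻⁵ mm/N.
So P = 1.357 / 1.251×10⁻⁵ = 108.5 kN, compressive.
For the copper segment, free thermal change = 16.7×10⁻⁶×69×500 = 0.5761 mm and elastic change from P = 108500×500/(1025×110×10³) = 0.481 mm; these oppose, so the net change is 0.0952 mm (segment lengthens).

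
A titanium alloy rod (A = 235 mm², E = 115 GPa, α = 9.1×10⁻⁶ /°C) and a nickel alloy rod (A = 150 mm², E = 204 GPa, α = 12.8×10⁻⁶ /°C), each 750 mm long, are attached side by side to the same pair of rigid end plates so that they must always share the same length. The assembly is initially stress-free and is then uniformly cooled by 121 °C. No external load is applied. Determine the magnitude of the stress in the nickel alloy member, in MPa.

Both members must finish at the same length. With the larger α, the nickel alloy tends to over-contract; the plates restrain it, putting the nickel alloy in tension and the titanium alloy in compression. With no external load the two internal forces are equal and opposite, magnitude P.
Equating the net (thermal + elastic) strains gives |α₁ − α₂|·ΔT = P·[1/(A₁E₁) + 1/(A₂E₂)].
|α₁ − α₂|·ΔT = 3.7×10⁻⁶ × 121 = 0.0004477.
1/(A₁E₁) + 1/(A₂E₂) = 1/(235×115×10³) + 1/(150×204×10³) = 6.968×10⁻⁸ N⁻¹.
P = 0.0004477 / 6.968×10⁻⁸ = 6425 N = 6.425 kN.
σ_{nickel alloy} = P/A₂ = 6425/150 = 42.83 MPa, tensile.

σ ≈ 42.8 MPa (tensile)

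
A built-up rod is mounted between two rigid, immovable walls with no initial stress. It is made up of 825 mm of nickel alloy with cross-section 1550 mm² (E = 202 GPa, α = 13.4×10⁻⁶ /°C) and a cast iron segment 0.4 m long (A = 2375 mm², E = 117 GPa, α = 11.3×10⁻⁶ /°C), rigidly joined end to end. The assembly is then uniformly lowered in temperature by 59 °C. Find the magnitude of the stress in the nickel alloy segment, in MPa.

σ ≈ 146 MPa (tensile)

If the supports were absent, the total length change would be Σ αᵢΔT Lᵢ = 13.4×10⁻⁶×59×825 + 11.3×10⁻⁶×59×400 = 0.9189 mm.
Since the ends are fixed, an axial force P builds up, equal in every segment, with P · Σ Lᵢ/(AᵢEᵢ) = δ_free.
Σ Lᵢ/(AᵢEᵢ) = 825/(1550×202×10³) + 400/(2375×117×10³) = 4.074×10⁻⁶ mm/N.
So P = 0.9189 / 4.074×10⁻⁶ = 225.5 kN, tensile.
σ_{nickel alloy} = P / A = 225500 / 1550 = 145.5 MPa.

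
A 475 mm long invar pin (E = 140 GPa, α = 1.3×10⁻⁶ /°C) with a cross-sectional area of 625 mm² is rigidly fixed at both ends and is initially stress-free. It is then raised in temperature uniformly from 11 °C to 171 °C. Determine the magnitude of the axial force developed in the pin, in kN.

With zero net strain, σ = E·αΔT = 140 GPa × 1.3×10⁻⁶ × 160 = 29.12 MPa.
P = AEαΔT = 625 × 140×10³ × 1.3×10⁻⁶ × 160 = 18.2 kN (compressive).

P ≈ 18.2 kN (compressive)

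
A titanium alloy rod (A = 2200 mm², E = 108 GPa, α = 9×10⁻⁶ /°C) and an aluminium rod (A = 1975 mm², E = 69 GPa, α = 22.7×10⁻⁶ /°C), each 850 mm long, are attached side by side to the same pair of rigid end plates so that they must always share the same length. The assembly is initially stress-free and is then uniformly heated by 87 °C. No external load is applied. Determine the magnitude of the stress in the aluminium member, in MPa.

Equilibrium of a rigid end plate with no external load gives equal and opposite internal forces ±P in the two members. Since α_{aluminium} > α_{titanium alloy}, heating drives the aluminium into compression and the titanium alloy into tension.
Equating the net (thermal + elastic) strains gives |α₁ − α₂|·ΔT = P·[1/(A₁E₁) + 1/(A₂E₂)].
|α₁ − α₂|·ΔT = 13.7×10⁻⁶ × 87 = 0.001192.
1/(A₁E₁) + 1/(A₂E₂) = 1/(2200×108×10³) + 1/(1975×69×10³) = 1.155×10⁻⁸ N⁻¹.
So P = 0.001192 / 1.155×10⁻⁸ = 103.2 kN.
σ_{aluminium} = P/A₂ = 103200/1975 = 52.26 MPa, compressive.

σ ≈ 52.3 MPa (compressive)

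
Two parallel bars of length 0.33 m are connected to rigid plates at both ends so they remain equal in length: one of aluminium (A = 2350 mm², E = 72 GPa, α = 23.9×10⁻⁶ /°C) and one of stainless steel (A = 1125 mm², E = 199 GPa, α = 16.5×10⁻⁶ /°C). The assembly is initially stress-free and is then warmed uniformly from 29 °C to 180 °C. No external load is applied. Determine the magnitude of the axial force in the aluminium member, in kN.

Both members must finish at the same length. With the larger α, the aluminium tends to over-expand; the plates restrain it, putting the aluminium in compression and the stainless steel in tension. With no external load the two internal forces are equal and opposite, magnitude P.
Compatibility of the two members (thermal + elastic change equal): (α₁ − α₂)ΔT = P·[1/(A₁E₁) + 1/(A₂E₂)].
|α₁ − α₂|·ΔT = 7.4×10⁻⁶ × 151 = 0.001117.
1/(A₁E₁) + 1/(A₂E₂) = 1/(2350×72×10³) + 1/(1125×199×10³) = 1.038×10⁻⁸ N⁻¹.
So P = 0.001117 / 1.038×10⁻⁸ = 107.7 kN.

P ≈ 108 kN (compressive in the aluminium)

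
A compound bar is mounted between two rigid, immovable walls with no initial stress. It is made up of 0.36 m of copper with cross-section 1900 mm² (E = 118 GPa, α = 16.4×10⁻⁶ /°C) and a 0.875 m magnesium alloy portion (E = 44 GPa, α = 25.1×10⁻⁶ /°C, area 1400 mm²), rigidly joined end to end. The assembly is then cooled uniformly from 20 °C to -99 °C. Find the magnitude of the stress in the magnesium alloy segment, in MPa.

σ ≈ 150 MPa (tensile)

If the supports were absent, the total length change would be Σ αᵢΔT Lᵢ = 16.4×10⁻⁶×119×360 + 25.1×10⁻⁶×119×875 = 3.316 mm.
Since the ends are fixed, an axial force P builds up, equal in every segment, with P · Σ Lᵢ/(AᵢEᵢ) = δ_free.
Σ Lᵢ/(AᵢEᵢ) = 360/(1900×118×10³) + 875/(1400×44×10³) = 1.581×10⁻⁵ mm/N.
P = 3.316 / 1.581×10⁻⁵ = 209700 N = 209.7 kN, tensile.
σ_{magnesium alloy} = P / A = 209700 / 1400 = 149.8 MPa.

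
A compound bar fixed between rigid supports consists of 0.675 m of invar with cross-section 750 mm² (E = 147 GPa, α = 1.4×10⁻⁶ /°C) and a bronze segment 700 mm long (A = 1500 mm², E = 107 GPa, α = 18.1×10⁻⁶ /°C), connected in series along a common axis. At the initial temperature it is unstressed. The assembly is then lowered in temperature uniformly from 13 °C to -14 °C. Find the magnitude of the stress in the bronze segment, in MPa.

σ ≈ 23.4 MPa (tensile)

With the walls removed the bar would change length by δ_free = Σ αᵢΔT Lᵢ = 1.4×10⁻⁶×27×675 + 18.1×10⁻⁶×27×700 = 0.3676 mm.
The walls prevent any net length change, so an axial force P (same in every segment) develops. Compatibility: P · Σ Lᵢ/(AᵢEᵢ) = δ_free.
The series flexibility is Σ Lᵢ/(AᵢEᵢ) = 675/(750×147×10³) + 700/(1500×107×10³) = 1.048×10⁻⁵ mm/N.
So P = 0.3676 / 1.048×10⁻⁵ = 35.06 kN, tensile.
σ_{bronze} = P / A = 35060 / 1500 = 23.38 MPa.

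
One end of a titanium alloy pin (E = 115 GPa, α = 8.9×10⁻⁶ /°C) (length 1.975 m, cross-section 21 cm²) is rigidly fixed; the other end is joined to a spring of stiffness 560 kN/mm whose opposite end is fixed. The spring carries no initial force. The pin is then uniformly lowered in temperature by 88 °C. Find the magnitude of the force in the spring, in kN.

The unrestrained thermal change is αΔT L = 8.9×10⁻⁶ × 88 × 1975 = 1.547 mm.
With a force P in the spring, the elastic change of the pin is PL/(AE) and that of the spring is P/k; compatibility requires their sum to equal δ_free.
So P = δ_free / [L/(AE) + 1/k] = 1.547 / [ 1975/(2100×115×10³) + 1/(560×10³) ].
P = 1.547 / 9.964×10⁻⁶ = 155200 N.

P ≈ 155 kN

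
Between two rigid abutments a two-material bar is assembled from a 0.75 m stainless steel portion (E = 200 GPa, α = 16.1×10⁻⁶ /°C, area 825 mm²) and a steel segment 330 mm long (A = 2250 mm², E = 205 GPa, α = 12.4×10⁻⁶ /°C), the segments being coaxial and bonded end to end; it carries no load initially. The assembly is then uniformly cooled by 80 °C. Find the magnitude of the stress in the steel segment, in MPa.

If the supports were absent, the total length change would be Σ αᵢΔT Lᵢ = 16.1×10⁻⁶×80×750 + 12.4×10⁻⁶×80×330 = 1.293 mm.
The walls prevent any net length change, so an axial force P (same in every segment) develops. Compatibility: P · Σ Lᵢ/(AᵢEᵢ) = δ_free.
Σ Lᵢ/(AᵢEᵢ) = 750/(825×200×10³) + 330/(2250×205×10³) = 5.261×10⁻⁶ mm/N.
P = 1.293 / 5.261×10⁻⁶ = 245800 N = 245.8 kN, tensile.
σ_{steel} = P / A = 245800 / 2250 = 109.3 MPa.

σ ≈ 109 MPa (tensile)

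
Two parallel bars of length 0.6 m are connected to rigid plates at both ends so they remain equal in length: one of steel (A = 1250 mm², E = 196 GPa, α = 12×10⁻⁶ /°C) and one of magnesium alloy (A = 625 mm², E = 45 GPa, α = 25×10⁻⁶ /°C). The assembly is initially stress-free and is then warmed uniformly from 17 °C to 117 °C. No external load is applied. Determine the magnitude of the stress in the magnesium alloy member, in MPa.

The magnesium alloy has the larger α, so on heating it would change length more than the steel if both were free. The rigid plates force a common final length, so the magnesium alloy is put into compression and the steel into tension, with equal and opposite forces P (no external load).
Compatibility of the two members (thermal + elastic change equal): (α₁ − α₂)ΔT = P·[1/(A₁E₁) + 1/(A₂E₂)].
|α₁ − α₂|·ΔT = 13×10⁻⁶ × 100 = 0.0013.
1/(A₁E₁) + 1/(A₂E₂) = 1/(1250×196×10³) + 1/(625×45×10³) = 3.964×10⁻⁸ N⁻¹.
P = 0.0013 / 3.964×10⁻⁸ = 32800 N = 32.8 kN.
σ_{magnesium alloy} = P/A₂ = 32800/625 = 52.48 MPa, compressive.

σ ≈ 52.5 MPa (compressive)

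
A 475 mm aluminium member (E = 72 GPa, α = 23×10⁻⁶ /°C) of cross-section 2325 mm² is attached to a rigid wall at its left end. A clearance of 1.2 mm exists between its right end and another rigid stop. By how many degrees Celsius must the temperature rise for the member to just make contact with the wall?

ΔT ≈ 110 °C

The gap closes when αΔT L = 1.2 mm, since the member is still unstressed at that instant.
So ΔT = g/(αL) = 1.2/(23×10⁻⁶ × 475) = 109.8 °C.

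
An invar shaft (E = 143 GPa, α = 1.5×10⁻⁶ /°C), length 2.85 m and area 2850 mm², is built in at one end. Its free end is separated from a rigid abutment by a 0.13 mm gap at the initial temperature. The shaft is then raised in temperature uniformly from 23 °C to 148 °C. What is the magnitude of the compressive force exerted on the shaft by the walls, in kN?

P ≈ 57.8 kN

Unrestrained expansion: δ_free = αΔT L = 1.5×10⁻⁶ × 125 × 2850 = 0.5344 mm.
The gap closes (δ_free > 0.13 mm) and the wall then resists a further 0.5344 − 0.13 = 0.4044 mm of expansion.
So σ = E(δ_free − g)/L = 143×10³ × 0.4044/2850 = 20.29 MPa.
Force on the wall = σA = 20.29 × 2850 mm² = 57.83 kN.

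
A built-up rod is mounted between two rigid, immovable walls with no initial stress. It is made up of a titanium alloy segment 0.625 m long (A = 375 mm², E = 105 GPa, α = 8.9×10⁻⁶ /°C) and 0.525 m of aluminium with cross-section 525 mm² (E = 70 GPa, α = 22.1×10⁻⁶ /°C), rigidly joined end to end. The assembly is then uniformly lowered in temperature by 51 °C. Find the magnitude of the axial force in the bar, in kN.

P ≈ 29 kN (tensile)

If the supports were absent, the total length change would be Σ αᵢΔT Lᵢ = 8.9×10⁻⁶×51×625 + 22.1×10⁻⁶×51×525 = 0.8754 mm.
The walls prevent any net length change, so an axial force P (same in every segment) develops. Compatibility: P · Σ Lᵢ/(AᵢEᵢ) = δ_free.
Σ Lᵢ/(AᵢEᵢ) = 625/(375×105×10³) + 525/(525×70×10³) = 3.016×10⁻⁵ mm/N.
So P = 0.8754 / 3.016×10⁻⁵ = 29.03 kN, tensile.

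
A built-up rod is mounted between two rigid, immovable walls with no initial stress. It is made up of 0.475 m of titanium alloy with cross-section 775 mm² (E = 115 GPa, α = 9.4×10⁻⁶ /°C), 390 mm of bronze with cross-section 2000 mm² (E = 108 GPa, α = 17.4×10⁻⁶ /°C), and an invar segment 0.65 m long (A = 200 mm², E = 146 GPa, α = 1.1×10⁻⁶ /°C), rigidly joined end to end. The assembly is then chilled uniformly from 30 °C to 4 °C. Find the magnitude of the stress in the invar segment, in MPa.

Free thermal contraction of the whole bar: Σ αᵢΔT Lᵢ = 9.4×10⁻⁶×26×475 + 17.4×10⁻⁶×26×390 + 1.1×10⁻⁶×26×650 = 0.3111 mm.
The rigid supports impose zero overall length change; the single axial force P common to all segments must satisfy P Σ Lᵢ/(AᵢEᵢ) = δ_free.
The series flexibility is Σ Lᵢ/(AᵢEᵢ) = 475/(775×115×10³) + 390/(2000×108×10³) + 650/(200×146×10³) = 2.94×10⁻⁵ mm/N.
So P = 0.3111 / 2.94×10⁻⁵ = 10.58 kN, tensile.
σ_{invar} = P / A = 10580 / 200 = 52.92 MPa.

σ ≈ 52.9 MPa (tensile)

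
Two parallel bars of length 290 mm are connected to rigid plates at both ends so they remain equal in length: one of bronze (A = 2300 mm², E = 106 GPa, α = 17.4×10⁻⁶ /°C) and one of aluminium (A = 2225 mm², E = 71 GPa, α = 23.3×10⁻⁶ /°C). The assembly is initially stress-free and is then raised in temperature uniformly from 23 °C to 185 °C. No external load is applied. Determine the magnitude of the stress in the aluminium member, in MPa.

Equilibrium of a rigid end plate with no external load gives equal and opposite internal forces ±P in the two members. Since α_{aluminium} > α_{bronze}, heating drives the aluminium into compression and the bronze into tension.
Equating the net (thermal + elastic) strains gives |α₁ − α₂|·ΔT = P·[1/(A₁E₁) + 1/(A₂E₂)].
|α₁ − α₂|·ΔT = 5.9×10⁻⁶ × 162 = 0.0009558.
1/(A₁E₁) + 1/(A₂E₂) = 1/(2300×106×10³) + 1/(2225×71×10³) = 1.043×10⁻⁸ N⁻¹.
So P = 0.0009558 / 1.043×10⁻⁸ = 91.62 kN.
σ_{aluminium} = P/A₂ = 91620/2225 = 41.18 MPa, compressive.

σ ≈ 41.2 MPa (compressive)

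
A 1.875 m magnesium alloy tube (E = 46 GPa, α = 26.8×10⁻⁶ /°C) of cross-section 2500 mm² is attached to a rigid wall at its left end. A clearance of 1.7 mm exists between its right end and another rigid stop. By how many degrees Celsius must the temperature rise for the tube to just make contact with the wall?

ΔT ≈ 33.8 °C

Contact occurs when the free expansion equals the gap: αΔT L = 1.7 mm.
ΔT = 1.7 / (26.8×10⁻⁶ × 1875) = 33.83 °C.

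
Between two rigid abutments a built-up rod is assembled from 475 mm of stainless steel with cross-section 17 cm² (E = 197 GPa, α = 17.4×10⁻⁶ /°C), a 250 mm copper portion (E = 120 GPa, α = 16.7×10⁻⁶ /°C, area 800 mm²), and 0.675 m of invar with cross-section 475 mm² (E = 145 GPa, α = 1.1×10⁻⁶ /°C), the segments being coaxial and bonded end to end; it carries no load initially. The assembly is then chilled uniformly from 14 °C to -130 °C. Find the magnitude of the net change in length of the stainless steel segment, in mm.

|ΔL| ≈ 0.995 mm

Free thermal contraction of the whole bar: Σ αᵢΔT Lᵢ = 17.4×10⁻⁶×144×475 + 16.7×10⁻⁶×144×250 + 1.1×10⁻⁶×144×675 = 1.898 mm.
Since the ends are fixed, an axial force P builds up, equal in every segment, with P · Σ Lᵢ/(AᵢEᵢ) = δ_free.
The series flexibility is Σ Lᵢ/(AᵢEᵢ) = 475/(1700×197×10³) + 250/(800×120×10³) + 675/(475×145×10³) = 1.382×10⁻⁵ mm/N.
Hence P = δ_free / Σ(L/AE) = 1.898/1.382×10⁻⁵ = 137.3 kN (tensile).
For the stainless steel segment, free thermal change = 17.4×10⁻⁶×144×475 = 1.19 mm and elastic change from P = 137300×475/(1700×197×10³) = 0.1948 mm; these oppose, so the net change is 0.995 mm (segment shortens).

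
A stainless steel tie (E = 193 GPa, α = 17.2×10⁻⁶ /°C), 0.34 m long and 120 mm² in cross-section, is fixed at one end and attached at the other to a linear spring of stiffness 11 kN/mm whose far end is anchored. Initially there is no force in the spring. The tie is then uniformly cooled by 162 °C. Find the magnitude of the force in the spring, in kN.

If the spring were absent the tie would shorten by αΔT L = 17.2×10⁻⁶ × 162 × 340 = 0.9474 mm.
With a force P in the spring, the elastic change of the tie is PL/(AE) and that of the spring is P/k; compatibility requires their sum to equal δ_free.
So P = δ_free / [L/(AE) + 1/k] = 0.9474 / [ 340/(120×193×10³) + 1/(11×10³) ].
P = 0.9474 / 0.0001056 = 8972 N.

P ≈ 8.97 kN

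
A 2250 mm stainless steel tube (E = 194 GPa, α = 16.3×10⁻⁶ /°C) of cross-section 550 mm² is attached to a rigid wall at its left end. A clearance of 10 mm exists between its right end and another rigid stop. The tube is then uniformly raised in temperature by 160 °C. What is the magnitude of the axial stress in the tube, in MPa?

σ ≈ 0 MPa

Free thermal elongation = αΔT L = 16.3×10⁻⁶ × 160 × 2250 = 5.868 mm.
Since δ_free = 5.87 mm is less than the 10 mm gap, the tube never touches the wall. No axial force develops.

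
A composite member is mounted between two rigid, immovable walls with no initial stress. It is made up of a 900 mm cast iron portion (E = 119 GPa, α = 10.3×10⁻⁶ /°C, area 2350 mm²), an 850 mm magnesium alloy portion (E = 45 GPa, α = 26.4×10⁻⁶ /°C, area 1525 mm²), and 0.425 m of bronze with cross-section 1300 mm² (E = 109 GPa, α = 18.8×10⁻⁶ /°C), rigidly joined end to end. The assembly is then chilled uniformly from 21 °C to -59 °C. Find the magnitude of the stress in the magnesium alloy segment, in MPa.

σ ≈ 112 MPa (tensile)

Free thermal contraction of the whole bar: Σ αᵢΔT Lᵢ = 10.3×10⁻⁶×80×900 + 26.4×10⁻⁶×80×850 + 18.8×10⁻⁶×80×425 = 3.176 mm.
The walls prevent any net length change, so an axial force P (same in every segment) develops. Compatibility: P · Σ Lᵢ/(AᵢEᵢ) = δ_free.
Σ Lᵢ/(AᵢEᵢ) = 900/(2350×119×10³) + 850/(1525×45×10³) + 425/(1300×109×10³) = 1.86×10⁻⁵ mm/N.
So P = 3.176 / 1.86×10⁻⁵ = 170.7 kN, tensile.
σ_{magnesium alloy} = P / A = 170700 / 1525 = 111.9 MPa.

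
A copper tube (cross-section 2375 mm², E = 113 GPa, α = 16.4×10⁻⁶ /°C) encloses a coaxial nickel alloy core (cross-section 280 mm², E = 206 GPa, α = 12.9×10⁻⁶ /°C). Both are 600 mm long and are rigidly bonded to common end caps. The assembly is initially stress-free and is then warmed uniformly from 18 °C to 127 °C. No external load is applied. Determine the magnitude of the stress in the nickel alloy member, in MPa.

Equilibrium of a rigid end plate with no external load gives equal and opposite internal forces ±P in the two members. Since α_{copper} > α_{nickel alloy}, heating drives the copper into compression and the nickel alloy into tension.
Setting the final lengths equal and cancelling L: (α₁ − α₂)ΔT = P/(A₁E₁) + P/(A₂E₂).
|α₁ − α₂|·ΔT = 3.5×10⁻⁶ × 109 = 0.0003815.
1/(A₁E₁) + 1/(A₂E₂) = 1/(2375×113×10³) + 1/(280×206×10³) = 2.106×10⁻⁸ N⁻¹.
So P = 0.0003815 / 2.106×10⁻⁸ = 18.11 kN.
σ_{nickel alloy} = P/A₂ = 18110/280 = 64.69 MPa, tensile.

σ ≈ 64.7 MPa (tensile)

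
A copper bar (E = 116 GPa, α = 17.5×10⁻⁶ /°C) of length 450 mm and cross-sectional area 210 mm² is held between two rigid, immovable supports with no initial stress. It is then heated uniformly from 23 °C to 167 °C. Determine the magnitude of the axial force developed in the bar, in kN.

With zero net strain, σ = E·αΔT = 116 GPa × 17.5×10⁻⁶ × 144 = 292.3 MPa.
Then P = σA = 292.3 × 210 mm² = 61.39 kN, compressive.

P ≈ 61.4 kN (compressive)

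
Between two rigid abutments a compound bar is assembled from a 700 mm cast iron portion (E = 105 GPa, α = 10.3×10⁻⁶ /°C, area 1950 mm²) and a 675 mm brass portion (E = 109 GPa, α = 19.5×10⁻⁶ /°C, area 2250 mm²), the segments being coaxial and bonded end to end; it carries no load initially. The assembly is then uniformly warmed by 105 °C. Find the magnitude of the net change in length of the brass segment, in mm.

|ΔL| ≈ 0.428 mm

With the walls removed the bar would change length by δ_free = Σ αᵢΔT Lᵢ = 10.3×10⁻⁶×105×700 + 19.5×10⁻⁶×105×675 = 2.139 mm.
The rigid supports impose zero overall length change; the single axial force P common to all segments must satisfy P Σ Lᵢ/(AᵢEᵢ) = δ_free.
Σ Lᵢ/(AᵢEᵢ) = 700/(1950×105×10³) + 675/(2250×109×10³) = 6.171×10⁻⁶ mm/N.
P = 2.139 / 6.171×10⁻⁶ = 346600 N = 346.6 kN, compressive.
For the brass segment, free thermal change = 19.5×10⁻⁶×105×675 = 1.382 mm and elastic change from P = 346600×675/(2250×109×10³) = 0.954 mm; these oppose, so the net change is 0.428 mm (segment lengthens).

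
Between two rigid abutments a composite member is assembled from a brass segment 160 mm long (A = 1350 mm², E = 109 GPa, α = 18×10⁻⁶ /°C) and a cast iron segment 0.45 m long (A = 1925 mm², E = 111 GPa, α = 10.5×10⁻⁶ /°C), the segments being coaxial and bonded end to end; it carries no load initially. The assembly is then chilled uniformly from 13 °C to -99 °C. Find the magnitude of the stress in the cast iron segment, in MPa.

σ ≈ 139 MPa (tensile)

With the walls removed the bar would change length by δ_free = Σ αᵢΔT Lᵢ = 18×10⁻⁶×112×160 + 10.5×10⁻⁶×112×450 = 0.8518 mm.
The walls prevent any net length change, so an axial force P (same in every segment) develops. Compatibility: P · Σ Lᵢ/(AᵢEᵢ) = δ_free.
Σ Lᵢ/(AᵢEᵢ) = 160/(1350×109×10³) + 450/(1925×111×10³) = 3.193×10⁻⁶ mm/N.
Hence P = δ_free / Σ(L/AE) = 0.8518/3.193×10⁻⁶ = 266.7 kN (tensile).
σ_{cast iron} = P / A = 266700 / 1925 = 138.6 MPa.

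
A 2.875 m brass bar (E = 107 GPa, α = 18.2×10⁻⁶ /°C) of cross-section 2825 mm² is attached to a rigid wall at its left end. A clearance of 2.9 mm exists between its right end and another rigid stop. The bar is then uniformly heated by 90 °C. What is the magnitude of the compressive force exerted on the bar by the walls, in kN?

If the wall were absent the bar would grow by αΔT L = 18.2×10⁻⁶ × 90 × 2875 = 4.709 mm.
After closing the 2.9 mm clearance, 4.709 − 2.9 = 1.809 mm of expansion remains to be suppressed by the wall.
So σ = E(δ_free − g)/L = 107×10³ × 1.809/2875 = 67.34 MPa.
Force on the wall = σA = 67.34 × 2825 mm² = 190.2 kN.

P ≈ 190 kN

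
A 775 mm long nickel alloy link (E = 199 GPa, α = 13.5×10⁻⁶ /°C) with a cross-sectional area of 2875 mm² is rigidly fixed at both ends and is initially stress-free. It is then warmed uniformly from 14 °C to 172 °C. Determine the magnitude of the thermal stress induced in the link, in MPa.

The supports are rigid, so the total axial strain is zero. The restrained thermal strain is ε = αΔT = 13.5×10⁻⁶ × 158 = 2133×10⁻⁶.
σ = EαΔT = 199×10³ × 13.5×10⁻⁶ × 158 = 424.5 MPa (compressive; the link is trying to expand).

σ ≈ 424 MPa (compressive)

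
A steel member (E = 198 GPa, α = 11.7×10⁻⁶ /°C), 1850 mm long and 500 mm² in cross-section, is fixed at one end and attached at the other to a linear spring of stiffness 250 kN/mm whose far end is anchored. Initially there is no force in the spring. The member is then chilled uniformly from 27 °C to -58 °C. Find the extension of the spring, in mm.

Free thermal contraction: δ_free = αΔT L = 11.7×10⁻⁶ × 85 × 1850 = 1.84 mm.
With a force P in the spring, the elastic change of the member is PL/(AE) and that of the spring is P/k; compatibility requires their sum to equal δ_free.
P [ L/(AE) + 1/k ] = δ_free → P [ 1850/(500×198×10³) + 1/(250×10³) ] = 1.84.
P = 1.84 / 2.269×10⁻⁵ = 81100 N.
Spring extension = P/k = 81100/(250×10³) = 0.3244 mm.

δ ≈ 0.324 mm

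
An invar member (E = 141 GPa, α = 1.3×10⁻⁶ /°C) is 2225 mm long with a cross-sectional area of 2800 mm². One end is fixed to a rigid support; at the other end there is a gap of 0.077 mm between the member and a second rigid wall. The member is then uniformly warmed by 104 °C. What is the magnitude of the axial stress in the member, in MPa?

σ ≈ 14.2 MPa (compressive)

Unrestrained expansion: δ_free = αΔT L = 1.3×10⁻⁶ × 104 × 2225 = 0.3008 mm.
This exceeds the 0.077 mm gap, so the wall pushes back. The portion of expansion that must be recovered elastically is δ_free − gap = 0.3008 − 0.077 = 0.2238 mm.
That suppressed elongation corresponds to σ = E·Δ/L = 141×10³ × 0.2238/2225 = 14.18 MPa.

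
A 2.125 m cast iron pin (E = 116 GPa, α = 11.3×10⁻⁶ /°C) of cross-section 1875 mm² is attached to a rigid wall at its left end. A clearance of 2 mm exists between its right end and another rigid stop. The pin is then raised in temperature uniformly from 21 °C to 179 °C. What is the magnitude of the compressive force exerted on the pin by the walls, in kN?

If the wall were absent the pin would grow by αΔT L = 11.3×10⁻⁶ × 158 × 2125 = 3.794 mm.
The gap closes (δ_free > 2 mm) and the wall then resists a further 3.794 − 2 = 1.794 mm of expansion.
That suppressed elongation corresponds to σ = E·Δ/L = 116×10³ × 1.794/2125 = 97.93 MPa.
Force on the wall = σA = 97.93 × 1875 mm² = 183.6 kN.

P ≈ 184 kN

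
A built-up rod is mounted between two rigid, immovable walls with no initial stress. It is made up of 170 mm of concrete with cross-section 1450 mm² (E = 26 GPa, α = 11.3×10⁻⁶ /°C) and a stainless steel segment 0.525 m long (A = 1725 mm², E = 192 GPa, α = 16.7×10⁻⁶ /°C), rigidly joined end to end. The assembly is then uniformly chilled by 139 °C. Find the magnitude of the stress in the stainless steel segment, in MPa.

Free thermal contraction of the whole bar: Σ αᵢΔT Lᵢ = 11.3×10⁻⁶×139×170 + 16.7×10⁻⁶×139×525 = 1.486 mm.
The walls prevent any net length change, so an axial force P (same in every segment) develops. Compatibility: P · Σ Lᵢ/(AᵢEᵢ) = δ_free.
The series flexibility is Σ Lᵢ/(AᵢEᵢ) = 170/(1450×26×10³) + 525/(1725×192×10³) = 6.094×10⁻⁶ mm/N.
Hence P = δ_free / Σ(L/AE) = 1.486/6.094×10⁻⁶ = 243.8 kN (tensile).
σ_{stainless steel} = P / A = 243800 / 1725 = 141.3 MPa.

σ ≈ 141 MPa (tensile)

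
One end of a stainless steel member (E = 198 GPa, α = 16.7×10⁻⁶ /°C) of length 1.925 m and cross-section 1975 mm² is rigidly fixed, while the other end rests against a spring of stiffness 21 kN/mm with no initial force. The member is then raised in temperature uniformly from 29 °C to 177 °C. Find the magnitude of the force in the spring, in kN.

Free thermal expansion: δ_free = αΔT L = 16.7×10⁻⁶ × 148 × 1925 = 4.758 mm.
Let P be the compressive force at the spring. The member shortens elastically by PL/(AE) and the spring compresses by P/k; together these equal δ_free.
So P = δ_free / [L/(AE) + 1/k] = 4.758 / [ 1925/(1975×198×10³) + 1/(21×10³) ].
P = 4.758 / 5.254×10⁻⁵ = 90550 N.

P ≈ 90.6 kN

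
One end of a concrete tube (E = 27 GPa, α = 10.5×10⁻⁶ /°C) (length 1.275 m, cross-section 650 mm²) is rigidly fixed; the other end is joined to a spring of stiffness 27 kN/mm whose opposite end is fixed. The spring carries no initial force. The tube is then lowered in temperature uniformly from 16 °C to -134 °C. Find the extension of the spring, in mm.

δ ≈ 0.678 mm

Free thermal contraction: δ_free = αΔT L = 10.5×10⁻⁶ × 150 × 1275 = 2.008 mm.
Let P be the tensile force in the spring. The tube extends elastically by PL/(AE) and the spring stretches by P/k; together these equal δ_free.
P [ L/(AE) + 1/k ] = δ_free → P [ 1275/(650×27×10³) + 1/(27×10³) ] = 2.008.
P = 2.008 / 0.0001097 = 18310 N.
Spring extension = P/k = 18310/(27×10³) = 0.6781 mm.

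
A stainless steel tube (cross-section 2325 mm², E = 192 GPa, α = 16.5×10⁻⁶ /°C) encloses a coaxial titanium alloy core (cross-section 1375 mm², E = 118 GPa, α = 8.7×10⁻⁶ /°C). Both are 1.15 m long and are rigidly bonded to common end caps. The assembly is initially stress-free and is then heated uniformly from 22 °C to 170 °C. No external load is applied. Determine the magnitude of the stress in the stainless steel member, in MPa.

Equilibrium of a rigid end plate with no external load gives equal and opposite internal forces ±P in the two members. Since α_{stainless steel} > α_{titanium alloy}, heating drives the stainless steel into compression and the titanium alloy into tension.
Compatibility of the two members (thermal + elastic change equal): (α₁ − α₂)ΔT = P·[1/(A₁E₁) + 1/(A₂E₂)].
|α₁ − α₂|·ΔT = 7.8×10⁻⁶ × 148 = 0.001154.
1/(A₁E₁) + 1/(A₂E₂) = 1/(2325×192×10³) + 1/(1375×118×10³) = 8.403×10⁻⁹ N⁻¹.
P = 0.001154 / 8.403×10⁻⁹ = 137400 N = 137.4 kN.
σ_{stainless steel} = P/A₁ = 137400/2325 = 59.08 MPa, compressive.

σ ≈ 59.1 MPa (compressive)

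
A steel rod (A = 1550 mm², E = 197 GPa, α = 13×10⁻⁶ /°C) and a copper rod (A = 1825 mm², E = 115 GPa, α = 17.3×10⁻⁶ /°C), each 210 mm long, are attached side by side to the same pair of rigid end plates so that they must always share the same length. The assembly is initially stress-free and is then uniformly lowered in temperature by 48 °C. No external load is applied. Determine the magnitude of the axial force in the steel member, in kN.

The copper has the larger α, so on cooling it would change length more than the steel if both were free. The rigid plates force a common final length, so the copper is put into tension and the steel into compression, with equal and opposite forces P (no external load).
Equating the net (thermal + elastic) strains gives |α₁ − α₂|·ΔT = P·[1/(A₁E₁) + 1/(A₂E₂)].
|α₁ − α₂|·ΔT = 4.3×10⁻⁶ × 48 = 0.0002064.
1/(A₁E₁) + 1/(A₂E₂) = 1/(1550×197×10³) + 1/(1825×115×10³) = 8.04×10⁻⁹ N⁻¹.
So P = 0.0002064 / 8.04×10⁻⁹ = 25.67 kN.

P ≈ 25.7 kN (compressive in the steel)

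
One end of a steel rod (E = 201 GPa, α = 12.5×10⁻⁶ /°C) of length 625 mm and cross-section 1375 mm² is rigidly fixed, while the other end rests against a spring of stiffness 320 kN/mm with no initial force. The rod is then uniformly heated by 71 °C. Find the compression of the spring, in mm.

If the spring were absent the rod would lengthen by αΔT L = 12.5×10⁻⁶ × 71 × 625 = 0.5547 mm.
Let P be the compressive force at the spring. The rod shortens elastically by PL/(AE) and the spring compresses by P/k; together these equal δ_free.
P [ L/(AE) + 1/k ] = δ_free → P [ 625/(1375×201×10³) + 1/(320×10³) ] = 0.5547.
P = 0.5547 / 5.386×10⁻⁶ = 103000 N.
Spring compression = P/k = 103000/(320×10³) = 0.3218 mm.

δ ≈ 0.322 mm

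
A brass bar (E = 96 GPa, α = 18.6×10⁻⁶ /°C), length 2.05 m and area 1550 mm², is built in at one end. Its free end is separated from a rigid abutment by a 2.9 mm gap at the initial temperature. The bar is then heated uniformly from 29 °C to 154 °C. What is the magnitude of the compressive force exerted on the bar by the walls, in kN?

P ≈ 135 kN

Free thermal elongation = αΔT L = 18.6×10⁻⁶ × 125 × 2050 = 4.766 mm.
After closing the 2.9 mm clearance, 4.766 − 2.9 = 1.866 mm of expansion remains to be suppressed by the wall.
That suppressed elongation corresponds to σ = E·Δ/L = 96×10³ × 1.866/2050 = 87.4 MPa.
P = σA = 87.4 × 1550 = 135.5 kN.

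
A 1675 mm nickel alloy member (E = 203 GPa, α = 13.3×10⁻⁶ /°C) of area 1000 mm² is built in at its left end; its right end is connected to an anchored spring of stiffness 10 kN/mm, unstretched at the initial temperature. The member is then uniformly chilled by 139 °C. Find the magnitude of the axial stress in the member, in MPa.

σ ≈ 28.6 MPa (tensile)

If the spring were absent the member would shorten by αΔT L = 13.3×10⁻⁶ × 139 × 1675 = 3.097 mm.
Let P be the tensile force in the spring. The member extends elastically by PL/(AE) and the spring stretches by P/k; together these equal δ_free.
So P = δ_free / [L/(AE) + 1/k] = 3.097 / [ 1675/(1000×203×10³) + 1/(10×10³) ].
P = 3.097 / 0.0001083 = 28610 N.
σ = P/A = 28610/1000 = 28.61 MPa.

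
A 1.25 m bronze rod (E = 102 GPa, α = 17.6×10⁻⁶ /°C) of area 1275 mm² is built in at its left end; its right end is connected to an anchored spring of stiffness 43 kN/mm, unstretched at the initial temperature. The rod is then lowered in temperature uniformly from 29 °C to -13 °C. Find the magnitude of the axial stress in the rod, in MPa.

The unrestrained thermal change is αΔT L = 17.6×10⁻⁶ × 42 × 1250 = 0.924 mm.
With a force P in the spring, the elastic change of the rod is PL/(AE) and that of the spring is P/k; compatibility requires their sum to equal δ_free.
P [ L/(AE) + 1/k ] = δ_free → P [ 1250/(1275×102×10³) + 1/(43×10³) ] = 0.924.
P = 0.924 / 3.287×10⁻⁵ = 28110 N.
σ = P/A = 28110/1275 = 22.05 MPa.

σ ≈ 22 MPa (tensile)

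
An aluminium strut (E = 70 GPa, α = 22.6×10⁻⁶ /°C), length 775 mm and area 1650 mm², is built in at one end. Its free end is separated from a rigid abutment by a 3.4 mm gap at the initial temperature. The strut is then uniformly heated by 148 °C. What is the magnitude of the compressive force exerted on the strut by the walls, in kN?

If the wall were absent the strut would grow by αΔT L = 22.6×10⁻⁶ × 148 × 775 = 2.592 mm.
This is smaller than the 3.4 mm clearance, so the strut expands freely without reaching the stop — the stress is zero.

P ≈ 0 kN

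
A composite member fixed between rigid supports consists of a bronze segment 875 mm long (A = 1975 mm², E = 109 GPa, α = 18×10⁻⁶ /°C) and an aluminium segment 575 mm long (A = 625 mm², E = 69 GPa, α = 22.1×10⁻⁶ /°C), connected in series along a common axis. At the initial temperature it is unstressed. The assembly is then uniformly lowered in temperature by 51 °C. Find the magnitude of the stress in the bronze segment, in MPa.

σ ≈ 42.2 MPa (tensile)

Free thermal contraction of the whole bar: Σ αᵢΔT Lᵢ = 18×10⁻⁶×51×875 + 22.1×10⁻⁶×51×575 = 1.451 mm.
The rigid supports impose zero overall length change; the single axial force P common to all segments must satisfy P Σ Lᵢ/(AᵢEᵢ) = δ_free.
Σ Lᵢ/(AᵢEᵢ) = 875/(1975×109×10³) + 575/(625×69×10³) = 1.74×10⁻⁵ mm/N.
So P = 1.451 / 1.74×10⁻⁵ = 83.42 kN, tensile.
σ_{bronze} = P / A = 83420 / 1975 = 42.24 MPa.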